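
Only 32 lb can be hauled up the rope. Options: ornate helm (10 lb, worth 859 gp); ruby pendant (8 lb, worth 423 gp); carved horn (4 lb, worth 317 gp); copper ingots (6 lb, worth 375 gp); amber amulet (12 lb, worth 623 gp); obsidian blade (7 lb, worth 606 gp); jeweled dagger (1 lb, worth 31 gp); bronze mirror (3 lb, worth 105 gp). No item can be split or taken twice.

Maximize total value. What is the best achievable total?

2310

Greedy by ratio would take ornate helm + carved horn + copper ingots + obsidian blade + jeweled dagger + bronze mirror: 31 lb used, total 2293.
Dropping copper ingots and jeweled dagger frees 7 lb; slotting in ruby pendant (8 lb) lifts the total to 2310 at 32 lb.
Next best is ornate helm + ruby pendant + copper ingots + obsidian blade + jeweled dagger at 2294 (32 lb) — short by 16.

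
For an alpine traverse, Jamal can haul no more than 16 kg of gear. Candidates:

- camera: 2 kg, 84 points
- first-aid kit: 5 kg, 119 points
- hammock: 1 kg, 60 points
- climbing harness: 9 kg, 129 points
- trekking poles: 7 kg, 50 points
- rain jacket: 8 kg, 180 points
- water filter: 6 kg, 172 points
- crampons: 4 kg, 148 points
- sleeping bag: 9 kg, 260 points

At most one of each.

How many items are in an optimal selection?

The maximum utility within 16 kg is 552.
camera + hammock + crampons + sleeping bag hits 552 at 16 kg.
Every optimal selection uses 4 items.

4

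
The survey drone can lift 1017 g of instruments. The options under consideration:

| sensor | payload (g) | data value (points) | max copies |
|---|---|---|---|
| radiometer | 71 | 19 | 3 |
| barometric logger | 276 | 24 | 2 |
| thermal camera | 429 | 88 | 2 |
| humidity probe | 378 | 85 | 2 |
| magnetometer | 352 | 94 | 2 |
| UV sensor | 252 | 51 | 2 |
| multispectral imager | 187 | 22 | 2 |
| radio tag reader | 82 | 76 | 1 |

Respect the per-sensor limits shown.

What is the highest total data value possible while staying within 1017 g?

3×radiometer + 2×magnetometer + radio tag reader uses 999 of the 1017 g and totals 321.
Nothing else within 1017 g beats 321.

321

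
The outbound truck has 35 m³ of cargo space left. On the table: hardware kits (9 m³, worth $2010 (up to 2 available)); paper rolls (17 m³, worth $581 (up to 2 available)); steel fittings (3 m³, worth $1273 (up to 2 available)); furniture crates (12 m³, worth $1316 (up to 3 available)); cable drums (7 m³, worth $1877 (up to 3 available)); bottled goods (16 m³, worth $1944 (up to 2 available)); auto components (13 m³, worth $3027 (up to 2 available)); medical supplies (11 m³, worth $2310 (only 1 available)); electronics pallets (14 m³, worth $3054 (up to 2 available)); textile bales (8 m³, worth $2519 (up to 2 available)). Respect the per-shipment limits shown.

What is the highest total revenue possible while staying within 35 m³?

10696

By revenue per m³: steel fittings 424.33, textile bales 314.88, cable drums 268.14 lead.
The ratio heuristic lands on 2×steel fittings + cable drums + 2×textile bales (9461) but leaves 6 m³ idle.
The 8 m³ tied up in textile bales is better spent on 2×cable drums — total rises to 10696 (35 m³).
That's the maximum — no swap from here does better than 10696.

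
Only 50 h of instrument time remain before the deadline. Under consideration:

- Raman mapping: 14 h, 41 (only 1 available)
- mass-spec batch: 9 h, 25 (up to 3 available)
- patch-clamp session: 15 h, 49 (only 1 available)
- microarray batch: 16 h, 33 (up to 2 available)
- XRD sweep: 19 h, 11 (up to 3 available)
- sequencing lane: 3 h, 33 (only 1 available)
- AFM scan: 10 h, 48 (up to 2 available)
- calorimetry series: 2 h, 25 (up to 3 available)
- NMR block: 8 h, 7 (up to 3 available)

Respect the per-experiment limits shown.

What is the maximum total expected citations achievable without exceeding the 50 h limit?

254

By expected citations per h: calorimetry series 12.50, sequencing lane 11.00, AFM scan 4.80, patch-clamp session 3.27 lead.
Greedy by ratio would take patch-clamp session + sequencing lane + 2×AFM scan + 3×calorimetry series: 44 h used, total 253.
The 15 h tied up in patch-clamp session is better spent on 2×mass-spec batch — total rises to 254 (47 h).
Nothing else within 50 h beats 254.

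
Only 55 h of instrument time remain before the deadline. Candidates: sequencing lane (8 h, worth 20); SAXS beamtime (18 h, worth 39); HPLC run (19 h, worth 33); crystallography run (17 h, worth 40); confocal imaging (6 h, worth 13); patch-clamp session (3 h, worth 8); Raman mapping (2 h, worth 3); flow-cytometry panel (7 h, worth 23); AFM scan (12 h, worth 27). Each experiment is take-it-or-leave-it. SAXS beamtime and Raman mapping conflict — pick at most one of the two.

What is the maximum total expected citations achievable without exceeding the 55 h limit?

134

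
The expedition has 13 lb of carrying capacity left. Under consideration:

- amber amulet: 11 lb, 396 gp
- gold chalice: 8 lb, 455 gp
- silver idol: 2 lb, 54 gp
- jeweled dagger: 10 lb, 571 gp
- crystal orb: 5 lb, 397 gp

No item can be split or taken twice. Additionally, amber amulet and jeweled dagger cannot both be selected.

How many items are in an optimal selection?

2

Best achievable value is 852.
One optimal bundle: gold chalice + crystal orb (13 lb).
All optima have 2 items.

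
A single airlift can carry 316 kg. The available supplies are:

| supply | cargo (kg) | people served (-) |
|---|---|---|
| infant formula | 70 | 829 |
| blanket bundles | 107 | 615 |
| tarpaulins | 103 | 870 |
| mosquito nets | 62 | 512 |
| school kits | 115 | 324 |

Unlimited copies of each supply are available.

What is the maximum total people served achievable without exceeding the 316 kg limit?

Density check — infant formula 11.84, tarpaulins 8.45, mosquito nets 8.26 are the best per kg.
Taking the top-ratio supplies first gives 4×infant formula for 3316 (280 kg).
Dropping infant formula frees 70 kg; slotting in tarpaulins (103 kg) lifts the total to 3357 at 313 kg.

3357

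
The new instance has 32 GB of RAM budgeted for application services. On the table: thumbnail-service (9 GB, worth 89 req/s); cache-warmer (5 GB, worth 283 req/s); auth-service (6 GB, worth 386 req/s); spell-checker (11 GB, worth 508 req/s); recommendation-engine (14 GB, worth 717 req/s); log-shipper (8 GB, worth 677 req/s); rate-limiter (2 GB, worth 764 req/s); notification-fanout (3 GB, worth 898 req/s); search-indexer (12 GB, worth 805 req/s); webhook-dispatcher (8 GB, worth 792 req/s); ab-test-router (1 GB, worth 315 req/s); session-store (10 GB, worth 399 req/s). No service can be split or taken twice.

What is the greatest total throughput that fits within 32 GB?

The ratio heuristic lands on auth-service + log-shipper + rate-limiter + notification-fanout + webhook-dispatcher + ab-test-router (3832) but leaves 4 GB idle.
Dropping log-shipper frees 8 GB; slotting in search-indexer (12 GB) lifts the total to 3960 at 32 GB.

3960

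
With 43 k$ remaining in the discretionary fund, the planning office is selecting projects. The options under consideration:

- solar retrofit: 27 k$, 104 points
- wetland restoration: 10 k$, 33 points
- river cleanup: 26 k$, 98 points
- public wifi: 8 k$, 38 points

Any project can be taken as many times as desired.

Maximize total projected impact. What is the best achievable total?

190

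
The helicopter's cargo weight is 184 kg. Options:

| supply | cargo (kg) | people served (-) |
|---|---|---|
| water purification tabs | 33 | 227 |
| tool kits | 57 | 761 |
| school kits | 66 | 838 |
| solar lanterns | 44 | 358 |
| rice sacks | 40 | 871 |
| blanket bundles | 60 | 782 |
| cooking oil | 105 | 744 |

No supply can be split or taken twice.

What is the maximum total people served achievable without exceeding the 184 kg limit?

Greedy by ratio would take tool kits + rice sacks + blanket bundles: 157 kg used, total 2414.
The 57 kg tied up in tool kits is better spent on school kits — total rises to 2491 (166 kg).
Every other selection either busts 184 kg or fails to beat 2491.

2491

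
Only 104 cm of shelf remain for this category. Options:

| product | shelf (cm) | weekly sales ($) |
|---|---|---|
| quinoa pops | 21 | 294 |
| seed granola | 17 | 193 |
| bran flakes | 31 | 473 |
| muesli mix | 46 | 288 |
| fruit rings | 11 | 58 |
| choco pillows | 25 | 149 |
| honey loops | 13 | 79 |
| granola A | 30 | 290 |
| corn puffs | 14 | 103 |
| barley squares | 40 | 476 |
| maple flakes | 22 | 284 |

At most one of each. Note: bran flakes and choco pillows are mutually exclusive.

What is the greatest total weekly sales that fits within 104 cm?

1341

Greedy by ratio would take quinoa pops + seed granola + bran flakes + honey loops + maple flakes: 104 cm used, total 1323.
The 30 cm tied up in seed granola and honey loops is better spent on granola A — total rises to 1341 (104 cm).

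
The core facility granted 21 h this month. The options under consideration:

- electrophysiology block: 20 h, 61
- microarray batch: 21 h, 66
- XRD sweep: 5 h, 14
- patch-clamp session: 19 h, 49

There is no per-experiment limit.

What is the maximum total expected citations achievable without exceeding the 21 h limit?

66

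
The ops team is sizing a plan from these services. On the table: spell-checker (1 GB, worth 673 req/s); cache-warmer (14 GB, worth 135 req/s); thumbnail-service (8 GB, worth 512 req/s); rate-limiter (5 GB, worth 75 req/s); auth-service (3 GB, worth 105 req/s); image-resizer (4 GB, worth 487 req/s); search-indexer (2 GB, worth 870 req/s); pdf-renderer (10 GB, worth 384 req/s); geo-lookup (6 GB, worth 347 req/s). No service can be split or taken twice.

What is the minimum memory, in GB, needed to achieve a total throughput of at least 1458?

Look for the lowest-memory combination reaching 1458.
spell-checker + search-indexer: 1543 throughput at 3 GB.
No combination under 3 GB hits 1458.

3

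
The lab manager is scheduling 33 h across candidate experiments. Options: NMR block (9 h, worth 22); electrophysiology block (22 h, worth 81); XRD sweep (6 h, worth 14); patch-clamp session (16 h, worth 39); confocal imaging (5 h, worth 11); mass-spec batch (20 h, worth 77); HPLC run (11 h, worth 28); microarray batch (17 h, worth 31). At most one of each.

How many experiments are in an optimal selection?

2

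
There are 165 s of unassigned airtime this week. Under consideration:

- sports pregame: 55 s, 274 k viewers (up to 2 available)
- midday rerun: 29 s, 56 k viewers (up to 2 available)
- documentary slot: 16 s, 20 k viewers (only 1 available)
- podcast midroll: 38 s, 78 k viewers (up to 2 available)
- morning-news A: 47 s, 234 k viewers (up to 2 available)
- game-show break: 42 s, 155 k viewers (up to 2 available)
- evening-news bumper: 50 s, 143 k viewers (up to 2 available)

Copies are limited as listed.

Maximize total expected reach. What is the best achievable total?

782

Ranking by ratio (expected reach/s): sports pregame 4.98, morning-news A 4.98, game-show break 3.69, evening-news bumper 2.86.
2×sports pregame + morning-news A uses 157 of the 165 s and totals 782.
Every other selection either busts 165 s or exceeds an availability limit or fails to beat 782.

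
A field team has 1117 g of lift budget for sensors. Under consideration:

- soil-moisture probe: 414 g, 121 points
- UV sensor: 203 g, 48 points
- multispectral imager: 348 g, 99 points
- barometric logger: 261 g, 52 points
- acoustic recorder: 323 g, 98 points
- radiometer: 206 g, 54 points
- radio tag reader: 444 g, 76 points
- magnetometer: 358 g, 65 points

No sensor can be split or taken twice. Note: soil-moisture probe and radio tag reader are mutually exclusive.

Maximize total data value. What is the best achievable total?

318

Soil-moisture probe + multispectral imager + acoustic recorder uses 1085 of the 1117 g and totals 318.
That's the maximum — no feasible swap from here does better than 318.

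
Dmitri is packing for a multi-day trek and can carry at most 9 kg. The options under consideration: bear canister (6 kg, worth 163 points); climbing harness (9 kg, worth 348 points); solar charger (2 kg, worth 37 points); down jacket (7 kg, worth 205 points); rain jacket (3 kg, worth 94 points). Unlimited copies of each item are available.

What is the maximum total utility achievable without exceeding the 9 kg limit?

Taking climbing harness: 9 kg used, 348 in utility.
That's the maximum — no swap from here does better than 348.

348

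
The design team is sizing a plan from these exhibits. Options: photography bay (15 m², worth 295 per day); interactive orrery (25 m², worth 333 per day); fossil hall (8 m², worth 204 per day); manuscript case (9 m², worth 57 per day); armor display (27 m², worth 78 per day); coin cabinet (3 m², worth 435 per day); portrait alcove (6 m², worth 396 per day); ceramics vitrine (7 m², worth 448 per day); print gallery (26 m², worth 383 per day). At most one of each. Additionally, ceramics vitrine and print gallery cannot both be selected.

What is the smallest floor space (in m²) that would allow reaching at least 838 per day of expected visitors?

Need the lightest bundle worth ≥ 838.
coin cabinet + ceramics vitrine: 883 expected visitors at 10 m².
No combination under 10 m² hits 838.

10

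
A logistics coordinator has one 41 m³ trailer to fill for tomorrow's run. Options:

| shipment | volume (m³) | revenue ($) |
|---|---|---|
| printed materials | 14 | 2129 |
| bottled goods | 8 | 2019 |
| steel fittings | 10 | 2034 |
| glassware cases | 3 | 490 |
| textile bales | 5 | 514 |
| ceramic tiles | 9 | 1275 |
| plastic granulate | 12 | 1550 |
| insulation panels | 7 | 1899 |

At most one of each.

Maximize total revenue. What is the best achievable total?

The ratio heuristic lands on bottled goods + steel fittings + glassware cases + ceramic tiles + insulation panels (7717) but leaves 4 m³ idle.
The 12 m³ tied up in glassware cases and ceramic tiles is better spent on printed materials — total rises to 8081 (39 m³).
Every other selection either busts 41 m³ or fails to beat 8081.

8081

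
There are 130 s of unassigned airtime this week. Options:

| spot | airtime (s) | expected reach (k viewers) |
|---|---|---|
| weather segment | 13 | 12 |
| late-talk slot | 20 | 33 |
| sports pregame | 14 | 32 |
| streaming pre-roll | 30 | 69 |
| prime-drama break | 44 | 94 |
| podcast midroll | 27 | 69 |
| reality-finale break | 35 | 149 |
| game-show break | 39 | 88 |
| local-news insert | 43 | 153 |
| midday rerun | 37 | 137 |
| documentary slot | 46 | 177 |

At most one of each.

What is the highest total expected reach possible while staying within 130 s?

479

Filling by ratio: reality-finale break + midday rerun + documentary slot for 463, with 12 s left unused.
Replace midday rerun with local-news insert: the trade gains 16 net, giving 479 at 124 s.
No other feasible combination exceeds 479.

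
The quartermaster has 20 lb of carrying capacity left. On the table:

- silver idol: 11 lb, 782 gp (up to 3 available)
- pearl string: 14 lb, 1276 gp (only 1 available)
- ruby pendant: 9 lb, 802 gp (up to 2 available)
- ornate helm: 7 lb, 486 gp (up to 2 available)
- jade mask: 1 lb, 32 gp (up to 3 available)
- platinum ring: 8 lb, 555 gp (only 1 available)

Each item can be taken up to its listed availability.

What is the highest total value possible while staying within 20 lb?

Ranking by ratio (value/lb): pearl string 91.14, ruby pendant 89.11, silver idol 71.09, ornate helm 69.43.
Greedy by ratio would take pearl string + 3×jade mask: 17 lb used, total 1372.
Replace pearl string and jade mask with 2×ruby pendant: the trade gains 296 net, giving 1668 at 20 lb.
Every other selection either busts 20 lb or exceeds an availability limit or fails to beat 1668.

1668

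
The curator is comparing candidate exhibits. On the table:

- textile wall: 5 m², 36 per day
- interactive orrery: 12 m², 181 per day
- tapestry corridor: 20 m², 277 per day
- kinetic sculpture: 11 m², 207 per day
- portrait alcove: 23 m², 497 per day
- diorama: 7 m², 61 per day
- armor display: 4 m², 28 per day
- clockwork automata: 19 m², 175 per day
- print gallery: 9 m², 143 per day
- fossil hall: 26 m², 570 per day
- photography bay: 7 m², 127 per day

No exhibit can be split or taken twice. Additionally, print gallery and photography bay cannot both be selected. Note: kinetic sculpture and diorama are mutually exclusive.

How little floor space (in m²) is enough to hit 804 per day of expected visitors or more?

41

Minimise m² subject to total expected visitors ≥ 804.
kinetic sculpture + armor display + fossil hall: 805 expected visitors at 41 m².
Any bundle with less than 41 m² falls short of 804.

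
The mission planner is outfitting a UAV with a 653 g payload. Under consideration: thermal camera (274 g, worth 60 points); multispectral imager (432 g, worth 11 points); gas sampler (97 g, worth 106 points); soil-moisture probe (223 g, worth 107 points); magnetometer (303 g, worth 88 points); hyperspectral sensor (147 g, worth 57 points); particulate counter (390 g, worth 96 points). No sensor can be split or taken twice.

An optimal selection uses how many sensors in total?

Optimal total is 301.
For example gas sampler + soil-moisture probe + magnetometer achieves it, using 623 g.
All optima have 3 sensors.

3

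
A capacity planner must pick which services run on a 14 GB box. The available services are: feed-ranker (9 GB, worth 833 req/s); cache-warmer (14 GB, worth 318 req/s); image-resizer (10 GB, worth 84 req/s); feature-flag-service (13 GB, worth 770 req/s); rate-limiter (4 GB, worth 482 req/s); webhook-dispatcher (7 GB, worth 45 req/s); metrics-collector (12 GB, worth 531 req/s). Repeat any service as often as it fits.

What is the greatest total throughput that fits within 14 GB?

Taking 3×rate-limiter: 12 GB used, 1446 in throughput.
Every other selection either busts 14 GB or fails to beat 1446.

1446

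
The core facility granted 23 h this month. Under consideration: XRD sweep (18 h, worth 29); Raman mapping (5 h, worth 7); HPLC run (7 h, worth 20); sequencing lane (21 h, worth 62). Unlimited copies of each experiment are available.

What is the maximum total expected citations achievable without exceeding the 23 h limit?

Density check — sequencing lane 2.95, HPLC run 2.86, XRD sweep 1.61, Raman mapping 1.40 are the best per h.
Sequencing lane uses 21 of the 23 h and totals 62.
Nothing else within 23 h beats 62.

62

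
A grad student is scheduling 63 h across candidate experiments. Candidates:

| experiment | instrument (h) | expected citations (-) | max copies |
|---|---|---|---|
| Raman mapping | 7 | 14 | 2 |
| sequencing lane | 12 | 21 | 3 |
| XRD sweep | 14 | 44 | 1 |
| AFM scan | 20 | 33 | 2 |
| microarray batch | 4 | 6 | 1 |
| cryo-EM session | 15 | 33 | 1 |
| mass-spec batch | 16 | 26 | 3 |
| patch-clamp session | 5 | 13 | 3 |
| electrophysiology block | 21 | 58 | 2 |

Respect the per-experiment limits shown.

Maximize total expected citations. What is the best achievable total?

A density-first pass picks XRD sweep + patch-clamp session + 2×electrophysiology block — 173 at 61 h.
The 5 h tied up in patch-clamp session is better spent on Raman mapping — total rises to 174 (63 h).

174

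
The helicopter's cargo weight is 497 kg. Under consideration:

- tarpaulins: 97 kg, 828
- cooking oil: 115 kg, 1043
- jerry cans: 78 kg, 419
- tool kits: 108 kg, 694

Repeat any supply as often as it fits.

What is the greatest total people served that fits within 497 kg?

4172

Density check — cooking oil 9.07, tarpaulins 8.54, tool kits 6.43 are the best per kg.
4×cooking oil uses 460 of the 497 kg and totals 4172.
No other feasible combination exceeds 4172.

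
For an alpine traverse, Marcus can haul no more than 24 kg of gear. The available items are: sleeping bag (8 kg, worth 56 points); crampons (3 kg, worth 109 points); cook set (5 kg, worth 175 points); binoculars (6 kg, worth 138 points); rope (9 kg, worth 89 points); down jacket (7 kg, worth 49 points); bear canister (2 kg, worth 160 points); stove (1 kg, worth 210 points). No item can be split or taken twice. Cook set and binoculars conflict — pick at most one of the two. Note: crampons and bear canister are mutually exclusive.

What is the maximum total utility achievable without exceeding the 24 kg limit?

683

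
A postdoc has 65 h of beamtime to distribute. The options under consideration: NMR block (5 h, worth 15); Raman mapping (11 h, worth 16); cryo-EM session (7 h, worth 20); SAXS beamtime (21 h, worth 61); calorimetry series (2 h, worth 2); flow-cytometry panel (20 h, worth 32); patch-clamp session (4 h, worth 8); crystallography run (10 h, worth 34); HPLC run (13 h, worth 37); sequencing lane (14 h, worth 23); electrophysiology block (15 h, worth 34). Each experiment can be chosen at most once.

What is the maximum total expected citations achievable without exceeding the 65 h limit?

181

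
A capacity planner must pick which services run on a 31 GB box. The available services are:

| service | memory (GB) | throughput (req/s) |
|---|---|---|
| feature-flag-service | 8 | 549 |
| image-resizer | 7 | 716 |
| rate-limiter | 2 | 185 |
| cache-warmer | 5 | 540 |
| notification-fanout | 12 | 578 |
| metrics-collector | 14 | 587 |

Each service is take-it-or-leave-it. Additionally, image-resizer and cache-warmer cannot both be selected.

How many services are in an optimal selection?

Optimal total is 2037.
One optimal bundle: feature-flag-service + image-resizer + rate-limiter + metrics-collector (31 GB).
Every optimal selection uses 4 services.

4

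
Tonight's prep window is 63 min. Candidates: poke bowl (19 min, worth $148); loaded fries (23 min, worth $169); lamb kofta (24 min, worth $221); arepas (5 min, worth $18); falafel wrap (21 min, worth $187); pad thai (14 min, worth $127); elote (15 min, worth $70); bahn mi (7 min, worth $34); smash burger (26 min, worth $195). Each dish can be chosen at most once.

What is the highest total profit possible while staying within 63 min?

Density check — lamb kofta 9.21, pad thai 9.07, falafel wrap 8.90 are the best per min.
Lamb kofta + falafel wrap + pad thai uses 59 of the 63 min and totals 535.

535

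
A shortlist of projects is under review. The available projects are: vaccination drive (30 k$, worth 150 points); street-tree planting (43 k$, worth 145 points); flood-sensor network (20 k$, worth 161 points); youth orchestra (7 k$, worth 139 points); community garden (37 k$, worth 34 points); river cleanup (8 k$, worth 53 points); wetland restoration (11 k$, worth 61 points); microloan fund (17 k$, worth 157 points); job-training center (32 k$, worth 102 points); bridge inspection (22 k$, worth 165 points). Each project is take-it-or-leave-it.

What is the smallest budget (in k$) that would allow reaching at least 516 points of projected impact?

Minimise k$ subject to total projected impact ≥ 516.
Taking flood-sensor network + youth orchestra + wetland restoration + microloan fund gives 518 (≥ 516) for 55 k$.
Any bundle with less than 55 k$ falls short of 516.

55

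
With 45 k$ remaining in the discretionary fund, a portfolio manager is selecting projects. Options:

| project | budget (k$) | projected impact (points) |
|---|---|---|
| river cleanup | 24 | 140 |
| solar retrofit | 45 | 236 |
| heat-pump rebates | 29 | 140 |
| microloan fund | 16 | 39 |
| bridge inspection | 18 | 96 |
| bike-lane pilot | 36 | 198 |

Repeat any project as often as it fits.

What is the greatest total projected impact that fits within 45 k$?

The ratio ordering already packs tightly: river cleanup + bridge inspection, 42 k$, 236.
No other feasible combination exceeds 236.

236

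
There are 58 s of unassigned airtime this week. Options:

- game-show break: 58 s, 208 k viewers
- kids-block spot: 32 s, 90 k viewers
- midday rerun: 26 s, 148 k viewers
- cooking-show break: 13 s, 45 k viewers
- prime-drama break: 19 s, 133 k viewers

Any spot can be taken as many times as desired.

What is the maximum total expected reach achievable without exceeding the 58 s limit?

399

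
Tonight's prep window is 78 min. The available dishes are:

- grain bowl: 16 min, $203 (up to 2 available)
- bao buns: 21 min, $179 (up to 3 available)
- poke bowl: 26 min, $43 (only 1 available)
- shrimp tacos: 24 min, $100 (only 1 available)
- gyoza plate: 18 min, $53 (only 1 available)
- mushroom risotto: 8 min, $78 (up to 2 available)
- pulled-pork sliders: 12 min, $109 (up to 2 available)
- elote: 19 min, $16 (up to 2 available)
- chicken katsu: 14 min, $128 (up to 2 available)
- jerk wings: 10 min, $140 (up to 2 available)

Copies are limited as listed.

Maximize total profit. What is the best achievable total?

923

Density check — jerk wings 14.00, grain bowl 12.69, mushroom risotto 9.75, chicken katsu 9.14 are the best per min.
A density-first pass picks 2×grain bowl + 2×mushroom risotto + 2×jerk wings — 842 at 68 min.
The 16 min tied up in 2×mushroom risotto is better spent on pulled-pork sliders + chicken katsu — total rises to 923 (78 min).
That's the maximum — no swap from here does better than 923.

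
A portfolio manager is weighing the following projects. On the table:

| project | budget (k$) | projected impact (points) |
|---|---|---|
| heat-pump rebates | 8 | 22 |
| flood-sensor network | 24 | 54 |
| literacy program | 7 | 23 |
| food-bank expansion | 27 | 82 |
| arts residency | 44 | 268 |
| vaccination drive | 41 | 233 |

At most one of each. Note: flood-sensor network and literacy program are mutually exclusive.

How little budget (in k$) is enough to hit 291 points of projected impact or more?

51

Need the lightest bundle worth ≥ 291.
Taking literacy program + arts residency gives 291 (≥ 291) for 51 k$.
Any bundle with less than 51 k$ falls short of 291.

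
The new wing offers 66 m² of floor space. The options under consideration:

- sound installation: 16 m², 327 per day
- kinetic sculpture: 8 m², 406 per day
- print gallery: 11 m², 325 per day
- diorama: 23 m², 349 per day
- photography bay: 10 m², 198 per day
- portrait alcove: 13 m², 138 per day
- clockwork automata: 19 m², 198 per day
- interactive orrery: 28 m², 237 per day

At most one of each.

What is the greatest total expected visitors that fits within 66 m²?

1454

By expected visitors per m²: kinetic sculpture 50.75, print gallery 29.55, sound installation 20.44, photography bay 19.80 lead.
Taking the top-ratio exhibits first gives sound installation + kinetic sculpture + print gallery + photography bay + portrait alcove for 1394 (58 m²).
Replace portrait alcove with clockwork automata: the trade gains 60 net, giving 1454 at 64 m².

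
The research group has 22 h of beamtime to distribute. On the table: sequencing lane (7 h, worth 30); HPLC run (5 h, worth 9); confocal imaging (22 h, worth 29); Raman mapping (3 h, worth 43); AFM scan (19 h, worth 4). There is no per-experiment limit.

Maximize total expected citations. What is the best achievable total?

Taking 7×Raman mapping: 21 h used, 301 in expected citations.
The spare 1 h is too small for any remaining experiment, and no exchange beats 301.

301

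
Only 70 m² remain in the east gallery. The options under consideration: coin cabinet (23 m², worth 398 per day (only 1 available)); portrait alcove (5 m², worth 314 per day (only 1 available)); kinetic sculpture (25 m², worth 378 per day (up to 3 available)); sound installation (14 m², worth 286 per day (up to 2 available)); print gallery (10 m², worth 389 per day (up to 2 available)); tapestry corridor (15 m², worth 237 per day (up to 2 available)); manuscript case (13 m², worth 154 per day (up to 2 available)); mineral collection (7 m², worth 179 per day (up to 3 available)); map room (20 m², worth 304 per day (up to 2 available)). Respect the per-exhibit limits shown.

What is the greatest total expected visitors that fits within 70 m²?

2027

Taking the top-ratio exhibits first gives portrait alcove + sound installation + 2×print gallery + 3×mineral collection for 1915 (60 m²).
Replace sound installation with coin cabinet: the trade gains 112 net, giving 2027 at 69 m².
Every other selection either busts 70 m² or exceeds an availability limit or fails to beat 2027.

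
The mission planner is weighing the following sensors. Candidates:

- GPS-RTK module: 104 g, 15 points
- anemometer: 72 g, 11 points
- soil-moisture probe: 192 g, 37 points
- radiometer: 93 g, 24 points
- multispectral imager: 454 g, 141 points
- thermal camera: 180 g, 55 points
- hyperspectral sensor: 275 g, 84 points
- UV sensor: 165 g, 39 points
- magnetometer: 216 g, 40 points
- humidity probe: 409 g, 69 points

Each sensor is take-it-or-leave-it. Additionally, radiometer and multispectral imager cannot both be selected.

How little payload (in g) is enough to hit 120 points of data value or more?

440

Minimise g subject to total data value ≥ 120.
hyperspectral sensor + UV sensor reaches 123 using 440 g.
No combination under 440 g hits 120.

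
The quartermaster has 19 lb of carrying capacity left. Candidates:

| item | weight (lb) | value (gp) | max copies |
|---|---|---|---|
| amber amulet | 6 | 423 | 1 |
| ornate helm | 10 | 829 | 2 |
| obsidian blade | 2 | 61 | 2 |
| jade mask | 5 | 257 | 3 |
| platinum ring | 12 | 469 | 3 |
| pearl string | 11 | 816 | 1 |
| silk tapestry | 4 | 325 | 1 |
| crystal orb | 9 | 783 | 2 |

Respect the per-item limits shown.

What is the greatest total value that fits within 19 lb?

1612

Ranking by ratio (value/lb): crystal orb 87.00, ornate helm 82.90, silk tapestry 81.25, pearl string 74.18.
Greedy by ratio would take 2×crystal orb: 18 lb used, total 1566.
The 9 lb tied up in crystal orb is better spent on ornate helm — total rises to 1612 (19 lb).
No other feasible combination exceeds 1612.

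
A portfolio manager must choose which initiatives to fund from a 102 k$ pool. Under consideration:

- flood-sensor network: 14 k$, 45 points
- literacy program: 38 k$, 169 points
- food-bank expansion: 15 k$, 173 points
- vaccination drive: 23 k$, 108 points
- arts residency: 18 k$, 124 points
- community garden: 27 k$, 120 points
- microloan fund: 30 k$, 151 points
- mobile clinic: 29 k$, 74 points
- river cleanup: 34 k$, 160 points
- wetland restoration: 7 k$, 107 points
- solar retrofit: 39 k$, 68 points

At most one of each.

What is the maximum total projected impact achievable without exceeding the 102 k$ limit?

A density-first pass picks food-bank expansion + vaccination drive + arts residency + microloan fund + wetland restoration — 663 at 93 k$.
The 53 k$ tied up in vaccination drive and microloan fund is better spent on community garden + river cleanup — total rises to 684 (101 k$).

684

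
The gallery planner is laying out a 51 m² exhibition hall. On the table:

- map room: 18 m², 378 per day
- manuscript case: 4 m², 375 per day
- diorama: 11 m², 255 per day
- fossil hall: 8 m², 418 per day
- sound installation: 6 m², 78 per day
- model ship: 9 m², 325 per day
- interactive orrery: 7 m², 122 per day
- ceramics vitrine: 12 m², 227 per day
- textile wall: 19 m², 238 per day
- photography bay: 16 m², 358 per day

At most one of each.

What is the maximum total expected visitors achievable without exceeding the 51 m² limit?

1751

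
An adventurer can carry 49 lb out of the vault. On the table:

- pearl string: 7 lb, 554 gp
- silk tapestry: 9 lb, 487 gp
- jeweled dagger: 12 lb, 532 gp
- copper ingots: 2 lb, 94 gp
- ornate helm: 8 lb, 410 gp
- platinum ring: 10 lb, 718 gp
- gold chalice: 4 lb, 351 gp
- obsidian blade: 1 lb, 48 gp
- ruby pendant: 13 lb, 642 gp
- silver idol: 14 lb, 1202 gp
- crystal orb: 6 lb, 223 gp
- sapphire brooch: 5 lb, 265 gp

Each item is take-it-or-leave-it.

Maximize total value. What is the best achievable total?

3577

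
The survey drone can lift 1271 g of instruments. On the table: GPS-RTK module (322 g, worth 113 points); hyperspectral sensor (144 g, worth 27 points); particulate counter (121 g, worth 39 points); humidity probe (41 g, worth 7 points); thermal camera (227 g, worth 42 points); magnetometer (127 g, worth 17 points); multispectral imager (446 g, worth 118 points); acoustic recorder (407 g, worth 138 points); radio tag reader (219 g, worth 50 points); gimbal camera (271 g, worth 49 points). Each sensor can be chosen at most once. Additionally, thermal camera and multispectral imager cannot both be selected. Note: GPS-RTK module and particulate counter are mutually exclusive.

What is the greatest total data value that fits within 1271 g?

376

Density check — GPS-RTK module 0.35, acoustic recorder 0.34, particulate counter 0.32 are the best per g.
GPS-RTK module + humidity probe + multispectral imager + acoustic recorder uses 1216 of the 1271 g and totals 376.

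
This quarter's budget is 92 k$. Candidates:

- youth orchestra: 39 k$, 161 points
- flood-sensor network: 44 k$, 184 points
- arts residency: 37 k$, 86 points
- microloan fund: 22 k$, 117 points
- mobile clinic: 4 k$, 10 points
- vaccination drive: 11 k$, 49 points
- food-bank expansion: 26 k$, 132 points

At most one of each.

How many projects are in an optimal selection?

Best achievable projected impact is 433.
flood-sensor network + microloan fund + food-bank expansion hits 433 at 92 k$.
All optima have 3 projects.

3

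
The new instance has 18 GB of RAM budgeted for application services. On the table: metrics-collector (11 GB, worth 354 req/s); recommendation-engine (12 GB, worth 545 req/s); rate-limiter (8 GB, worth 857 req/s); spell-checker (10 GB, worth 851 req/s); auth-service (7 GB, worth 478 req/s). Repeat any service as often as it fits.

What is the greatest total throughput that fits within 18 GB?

1714

Density check — rate-limiter 107.12, spell-checker 85.10, auth-service 68.29, recommendation-engine 45.42 are the best per GB.
2×rate-limiter uses 16 of the 18 GB and totals 1714.
Nothing else within 18 GB beats 1714.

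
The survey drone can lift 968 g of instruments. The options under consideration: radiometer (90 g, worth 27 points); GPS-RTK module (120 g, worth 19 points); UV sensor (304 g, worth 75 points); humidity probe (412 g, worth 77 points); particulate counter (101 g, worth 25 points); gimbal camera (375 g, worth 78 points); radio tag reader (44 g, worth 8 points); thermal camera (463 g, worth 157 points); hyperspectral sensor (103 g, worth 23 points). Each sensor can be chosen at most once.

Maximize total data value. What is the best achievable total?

284

Radiometer + UV sensor + particulate counter + thermal camera uses 958 of the 968 g and totals 284.
Next best is radiometer + UV sensor + thermal camera + hyperspectral sensor at 282 (960 g) — short by 2.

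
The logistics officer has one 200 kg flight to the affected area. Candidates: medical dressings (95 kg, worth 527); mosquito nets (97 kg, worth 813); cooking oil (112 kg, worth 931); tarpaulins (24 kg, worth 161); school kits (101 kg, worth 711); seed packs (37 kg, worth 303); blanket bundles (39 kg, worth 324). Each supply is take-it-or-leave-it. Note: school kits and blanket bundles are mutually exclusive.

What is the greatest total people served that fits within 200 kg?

1601

The ratio ordering already packs tightly: mosquito nets + tarpaulins + seed packs + blanket bundles, 197 kg, 1601.
The closest alternative, cooking oil + seed packs + blanket bundles, reaches only 1558.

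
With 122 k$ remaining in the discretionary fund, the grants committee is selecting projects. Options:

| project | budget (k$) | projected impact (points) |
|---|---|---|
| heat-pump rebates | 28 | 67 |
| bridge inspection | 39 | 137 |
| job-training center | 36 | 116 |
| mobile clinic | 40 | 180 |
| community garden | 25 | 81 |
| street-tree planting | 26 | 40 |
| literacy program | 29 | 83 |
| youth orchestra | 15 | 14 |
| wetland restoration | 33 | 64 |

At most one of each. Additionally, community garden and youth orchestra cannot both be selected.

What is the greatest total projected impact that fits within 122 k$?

433

Density check — mobile clinic 4.50, bridge inspection 3.51, community garden 3.24, job-training center 3.22 are the best per k$.
Bridge inspection + job-training center + mobile clinic uses 115 of the 122 k$ and totals 433.
An exhaustive check of the 512 subsets confirms 433.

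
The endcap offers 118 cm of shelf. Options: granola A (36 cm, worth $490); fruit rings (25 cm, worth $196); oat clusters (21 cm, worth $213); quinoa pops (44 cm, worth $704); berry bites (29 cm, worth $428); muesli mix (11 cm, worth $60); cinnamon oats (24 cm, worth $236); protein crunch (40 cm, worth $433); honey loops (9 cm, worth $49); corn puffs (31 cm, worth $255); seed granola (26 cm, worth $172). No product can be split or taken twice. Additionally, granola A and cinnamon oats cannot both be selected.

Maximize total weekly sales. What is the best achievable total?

1671

By weekly sales per cm: quinoa pops 16.00, berry bites 14.76, granola A 13.61, protein crunch 10.82 lead.
Taking granola A + quinoa pops + berry bites + honey loops: 118 cm used, 1671 in weekly sales.
No other feasible combination exceeds 1671.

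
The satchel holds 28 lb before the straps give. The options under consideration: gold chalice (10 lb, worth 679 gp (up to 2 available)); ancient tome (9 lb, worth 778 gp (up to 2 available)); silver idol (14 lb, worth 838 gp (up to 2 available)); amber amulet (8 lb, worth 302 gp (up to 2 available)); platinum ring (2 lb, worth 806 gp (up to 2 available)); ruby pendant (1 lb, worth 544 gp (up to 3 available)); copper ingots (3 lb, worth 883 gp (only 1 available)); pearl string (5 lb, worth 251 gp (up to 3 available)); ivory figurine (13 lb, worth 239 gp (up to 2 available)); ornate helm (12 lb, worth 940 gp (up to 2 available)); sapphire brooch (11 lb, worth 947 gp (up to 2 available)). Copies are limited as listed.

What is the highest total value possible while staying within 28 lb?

5683

2×ancient tome + 2×platinum ring + 3×ruby pendant + copper ingots uses 28 of the 28 lb and totals 5683.
Every other selection either busts 28 lb or exceeds an availability limit or fails to beat 5683.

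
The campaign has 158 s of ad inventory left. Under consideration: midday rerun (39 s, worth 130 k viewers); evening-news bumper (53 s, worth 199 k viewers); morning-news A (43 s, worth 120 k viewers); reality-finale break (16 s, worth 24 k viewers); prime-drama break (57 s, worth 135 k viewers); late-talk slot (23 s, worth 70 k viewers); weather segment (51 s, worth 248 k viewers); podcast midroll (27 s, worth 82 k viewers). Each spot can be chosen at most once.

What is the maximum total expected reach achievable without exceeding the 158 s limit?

By expected reach per s: weather segment 4.86, evening-news bumper 3.75, midday rerun 3.33, late-talk slot 3.04 lead.
The ratio heuristic lands on midday rerun + evening-news bumper + weather segment (577) but leaves 15 s idle.
The 39 s tied up in midday rerun is better spent on late-talk slot + podcast midroll — total rises to 599 (154 s).
Nothing else within 158 s beats 599.

599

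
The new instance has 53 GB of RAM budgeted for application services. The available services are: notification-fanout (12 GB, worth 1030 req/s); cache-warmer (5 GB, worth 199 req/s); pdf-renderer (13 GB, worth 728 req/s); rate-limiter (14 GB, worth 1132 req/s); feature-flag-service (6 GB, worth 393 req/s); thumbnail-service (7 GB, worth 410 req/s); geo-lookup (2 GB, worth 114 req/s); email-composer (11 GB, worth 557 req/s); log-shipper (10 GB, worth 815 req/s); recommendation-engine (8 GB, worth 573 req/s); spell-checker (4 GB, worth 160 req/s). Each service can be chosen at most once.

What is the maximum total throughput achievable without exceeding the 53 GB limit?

4074

Ranking by ratio (throughput/GB): notification-fanout 85.83, log-shipper 81.50, rate-limiter 80.86.
A density-first pass picks notification-fanout + rate-limiter + feature-flag-service + geo-lookup + log-shipper + recommendation-engine — 4057 at 52 GB.
The 6 GB tied up in feature-flag-service is better spent on thumbnail-service — total rises to 4074 (53 GB).
Runner-up notification-fanout + rate-limiter + feature-flag-service + geo-lookup + log-shipper + recommendation-engine tops out at 4057.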